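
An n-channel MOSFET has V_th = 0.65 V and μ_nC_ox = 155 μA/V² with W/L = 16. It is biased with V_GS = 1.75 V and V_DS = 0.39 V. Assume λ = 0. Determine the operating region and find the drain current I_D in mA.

Triode; I_D = 0.875 mA

k_n = μ_nC_ox · (W/L) = 2.48 mA/V².
V_ov = V_GS − V_th = 1.75 − 0.65 = 1.1 V.
Since V_DS = 0.39 V < V_ov = 1.1 V, the device is in the triode region.
I_D = k_n [V_ov · V_DS − ½ V_DS²] = 2.48 × [1.1 × 0.39 − 0.5 × 0.39²] = 0.875 mA.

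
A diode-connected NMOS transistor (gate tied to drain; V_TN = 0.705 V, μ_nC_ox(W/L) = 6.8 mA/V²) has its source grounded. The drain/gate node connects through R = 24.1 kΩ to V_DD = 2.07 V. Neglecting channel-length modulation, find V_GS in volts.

V_GS = 0.828 V

With gate tied to drain, V_GS = V_DS ≥ V_GS − V_TN, so the device is in saturation.
KCL at the drain: ½ k_n (V_GS − V_TN)² = (V_DD − V_GS)/R.
Let x = V_GS − 0.705. Then 81.9 x² + x − 1.365 = 0, giving x = 0.123 V (positive root), so V_GS = 0.828 V.
I_D = (V_DD − V_GS)/R = (2.07 − 0.828) / 24.1 = 0.0515 mA.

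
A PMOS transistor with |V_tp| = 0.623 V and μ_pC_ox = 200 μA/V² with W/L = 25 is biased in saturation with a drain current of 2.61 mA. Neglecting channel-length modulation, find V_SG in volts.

k_p = μ_pC_ox · (W/L) = 5 mA/V².
In saturation I_D = ½ k_p (V_SG − |V_tp|)², so V_SG − |V_tp| = √(2 I_D / k_p) = √(2 × 2.61 / 5) = 1.02 V.
V_SG = 0.623 + 1.02 = 1.64 V.

V_SG = 1.64 V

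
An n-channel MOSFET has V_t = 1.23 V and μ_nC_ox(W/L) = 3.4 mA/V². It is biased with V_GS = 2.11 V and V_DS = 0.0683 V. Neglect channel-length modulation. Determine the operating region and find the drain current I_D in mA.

V_ov = V_GS − V_t = 2.11 − 1.23 = 0.88 V.
Since V_DS = 0.0683 V < V_ov = 0.88 V, the device is in the triode region.
I_D = k_n [V_ov · V_DS − ½ V_DS²] = 3.4 × [0.88 × 0.0683 − 0.5 × 0.0683²] = 0.196 mA.

Triode; I_D = 0.196 mA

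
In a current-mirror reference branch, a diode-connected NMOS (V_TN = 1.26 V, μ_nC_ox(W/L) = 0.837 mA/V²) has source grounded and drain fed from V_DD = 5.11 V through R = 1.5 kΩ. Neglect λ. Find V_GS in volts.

With gate tied to drain, V_GS = V_DS ≥ V_GS − V_TN, so the device is in saturation.
KCL at the drain: ½ k_n (V_GS − V_TN)² = (V_DD − V_GS)/R.
Let x = V_GS − 1.26. Then 0.628 x² + x − 3.85 = 0, giving x = 1.8 V (positive root), so V_GS = 3.06 V.
I_D = (V_DD − V_GS)/R = (5.11 − 3.06) / 1.5 = 1.36 mA.

V_GS = 3.06 V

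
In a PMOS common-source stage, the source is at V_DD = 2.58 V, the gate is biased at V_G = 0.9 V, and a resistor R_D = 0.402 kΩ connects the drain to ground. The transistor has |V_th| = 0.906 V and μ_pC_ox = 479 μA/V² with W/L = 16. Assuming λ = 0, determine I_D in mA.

V_SG = V_DD − V_G = 2.58 − 0.9 = 1.68 V, so V_ov = 1.68 − 0.906 = 0.774 V.
k_p = μ_pC_ox · (W/L) = 7.664 mA/V².
Assume saturation: I_D = ½ k_p V_ov² = 0.5 × 7.664 × 0.774² = 2.3 mA, giving V_SD = V_DD − I_D R_D = 2.58 − 2.3 × 0.402 = 1.66 V.
V_SD = 1.66 V ≥ V_ov = 0.774 V, confirming saturation.

I_D = 2.30 mA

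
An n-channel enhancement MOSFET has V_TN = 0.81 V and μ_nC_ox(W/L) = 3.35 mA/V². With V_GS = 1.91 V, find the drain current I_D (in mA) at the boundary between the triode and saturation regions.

I_D = 2.03 mA

At the boundary V_DS = V_ov = V_GS − V_TN = 1.91 − 0.81 = 1.1 V.
I_D = ½ k_n V_ov² = 0.5 × 3.35 × 1.1² = 2.03 mA.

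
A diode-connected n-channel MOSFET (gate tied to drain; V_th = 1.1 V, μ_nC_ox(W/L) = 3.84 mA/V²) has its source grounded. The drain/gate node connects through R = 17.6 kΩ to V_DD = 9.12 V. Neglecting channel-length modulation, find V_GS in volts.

V_GS = 1.57 V

With gate tied to drain, V_GS = V_DS ≥ V_GS − V_th, so the device is in saturation.
KCL at the drain: ½ k_n (V_GS − V_th)² = (V_DD − V_GS)/R.
Let x = V_GS − 1.1. Then 33.8 x² + x − 8.02 = 0, giving x = 0.473 V (positive root), so V_GS = 1.57 V.
I_D = (V_DD − V_GS)/R = (9.12 − 1.57) / 17.6 = 0.429 mA.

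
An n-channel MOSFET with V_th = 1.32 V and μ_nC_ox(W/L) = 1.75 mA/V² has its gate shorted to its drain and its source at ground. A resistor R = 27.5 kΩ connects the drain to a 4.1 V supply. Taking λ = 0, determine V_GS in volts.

With gate tied to drain, V_GS = V_DS ≥ V_GS − V_th, so the device is in saturation.
KCL at the drain: ½ k_n (V_GS − V_th)² = (V_DD − V_GS)/R.
Let x = V_GS − 1.32. Then 24.1 x² + x − 2.78 = 0, giving x = 0.32 V (positive root), so V_GS = 1.64 V.
I_D = (V_DD − V_GS)/R = (4.1 − 1.64) / 27.5 = 0.0895 mA.

V_GS = 1.64 V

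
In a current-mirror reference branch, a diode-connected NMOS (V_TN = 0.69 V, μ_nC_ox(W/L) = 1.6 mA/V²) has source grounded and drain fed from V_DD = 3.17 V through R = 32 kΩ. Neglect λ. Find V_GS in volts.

With gate tied to drain, V_GS = V_DS ≥ V_GS − V_TN, so the device is in saturation.
KCL at the drain: ½ k_n (V_GS − V_TN)² = (V_DD − V_GS)/R.
Let x = V_GS − 0.69. Then 25.6 x² + x − 2.48 = 0, giving x = 0.292 V (positive root), so V_GS = 0.982 V.
I_D = (V_DD − V_GS)/R = (3.17 − 0.982) / 32 = 0.0684 mA.

V_GS = 0.982 V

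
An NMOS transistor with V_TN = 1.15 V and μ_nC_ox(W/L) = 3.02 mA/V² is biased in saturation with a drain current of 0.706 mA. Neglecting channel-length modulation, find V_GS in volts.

V_GS = 1.83 V

In saturation I_D = ½ k_n (V_GS − V_TN)², so V_GS − V_TN = √(2 I_D / k_n) = √(2 × 0.706 / 3.02) = 0.684 V.
V_GS = 1.15 + 0.684 = 1.83 V.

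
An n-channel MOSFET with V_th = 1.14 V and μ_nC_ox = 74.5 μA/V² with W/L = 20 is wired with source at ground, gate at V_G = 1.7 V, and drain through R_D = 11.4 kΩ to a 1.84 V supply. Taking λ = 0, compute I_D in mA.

I_D = 0.143 mA

V_GS = V_G = 1.7 V, so V_ov = 1.7 − 1.14 = 0.56 V.
k_n = μ_nC_ox · (W/L) = 1.49 mA/V².
Assume saturation: I_D = ½ k_n V_ov² = 0.5 × 1.49 × 0.56² = 0.234 mA, giving V_DS = V_DD − I_D R_D = 1.84 − 0.234 × 11.4 = -0.823 V.
But -0.823 V < V_ov = 0.56 V, so the device is actually in triode.
In triode I_D = k_n[V_ov V_DS − ½ V_DS²] and I_D = (V_DD − V_DS)/R_D. Equating: 8.49 V_DS² − 10.51 V_DS + 1.84 = 0, giving V_DS = 0.211 V (the root below V_ov).
I_D = (1.84 − 0.211) / 11.4 = 0.143 mA.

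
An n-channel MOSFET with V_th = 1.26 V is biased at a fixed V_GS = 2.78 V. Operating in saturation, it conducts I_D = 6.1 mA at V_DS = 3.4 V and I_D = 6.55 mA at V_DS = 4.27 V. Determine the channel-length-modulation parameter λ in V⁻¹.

λ = 0.119 V⁻¹

With V_GS fixed, I_D ∝ (1 + λ V_DS) in saturation, so I_D2/I_D1 = (1 + λ V_DS2)/(1 + λ V_DS1).
6.55/6.1 = 1.074 = (1 + 4.27 λ)/(1 + 3.4 λ).
Solving: λ (I_D1 V_DS2 − I_D2 V_DS1) = I_D2 − I_D1, so λ = (6.55 − 6.1) / (6.1 × 4.27 − 6.55 × 3.4) = 0.45 / 3.78 = 0.119 V⁻¹.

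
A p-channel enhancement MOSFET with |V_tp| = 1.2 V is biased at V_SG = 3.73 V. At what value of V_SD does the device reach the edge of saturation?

The boundary between triode and saturation is V_SD = V_SG − |V_tp| = V_ov.
V_ov = 3.73 − 1.2 = 2.53 V.

V_SD,sat = 2.53 V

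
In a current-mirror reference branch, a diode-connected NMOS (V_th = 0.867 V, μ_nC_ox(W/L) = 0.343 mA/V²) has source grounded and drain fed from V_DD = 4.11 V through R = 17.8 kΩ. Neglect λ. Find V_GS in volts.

V_GS = 1.75 V

With gate tied to drain, V_GS = V_DS ≥ V_GS − V_th, so the device is in saturation.
KCL at the drain: ½ k_n (V_GS − V_th)² = (V_DD − V_GS)/R.
Let x = V_GS − 0.867. Then 3.05 x² + x − 3.243 = 0, giving x = 0.88 V (positive root), so V_GS = 1.75 V.
I_D = (V_DD − V_GS)/R = (4.11 − 1.75) / 17.8 = 0.133 mA.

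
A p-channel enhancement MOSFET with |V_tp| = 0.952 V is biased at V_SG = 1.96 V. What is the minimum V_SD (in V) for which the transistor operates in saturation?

V_SD,sat = 1.01 V

The boundary between triode and saturation is V_SD = V_SG − |V_tp| = V_ov.
V_ov = 1.96 − 0.952 = 1.01 V.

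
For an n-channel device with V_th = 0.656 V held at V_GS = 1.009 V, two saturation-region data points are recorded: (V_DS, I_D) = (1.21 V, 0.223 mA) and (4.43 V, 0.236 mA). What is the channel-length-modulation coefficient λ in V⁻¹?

With V_GS fixed, I_D ∝ (1 + λ V_DS) in saturation, so I_D2/I_D1 = (1 + λ V_DS2)/(1 + λ V_DS1).
0.236/0.223 = 1.058 = (1 + 4.43 λ)/(1 + 1.21 λ).
Solving: λ (I_D1 V_DS2 − I_D2 V_DS1) = I_D2 − I_D1, so λ = (0.236 − 0.223) / (0.223 × 4.43 − 0.236 × 1.21) = 0.013 / 0.702 = 0.0185 V⁻¹.

λ = 0.0185 V⁻¹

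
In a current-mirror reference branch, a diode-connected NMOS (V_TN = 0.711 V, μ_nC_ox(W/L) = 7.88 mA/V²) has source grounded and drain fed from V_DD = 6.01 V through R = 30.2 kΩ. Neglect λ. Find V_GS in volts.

V_GS = 0.918 V

With gate tied to drain, V_GS = V_DS ≥ V_GS − V_TN, so the device is in saturation.
KCL at the drain: ½ k_n (V_GS − V_TN)² = (V_DD − V_GS)/R.
Let x = V_GS − 0.711. Then 119 x² + x − 5.299 = 0, giving x = 0.207 V (positive root), so V_GS = 0.918 V.
I_D = (V_DD − V_GS)/R = (6.01 − 0.918) / 30.2 = 0.169 mA.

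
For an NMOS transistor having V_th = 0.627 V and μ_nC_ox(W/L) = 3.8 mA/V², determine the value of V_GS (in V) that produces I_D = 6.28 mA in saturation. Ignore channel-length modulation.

In saturation I_D = ½ k_n (V_GS − V_th)², so V_GS − V_th = √(2 I_D / k_n) = √(2 × 6.28 / 3.8) = 1.82 V.
V_GS = 0.627 + 1.82 = 2.45 V.

V_GS = 2.45 V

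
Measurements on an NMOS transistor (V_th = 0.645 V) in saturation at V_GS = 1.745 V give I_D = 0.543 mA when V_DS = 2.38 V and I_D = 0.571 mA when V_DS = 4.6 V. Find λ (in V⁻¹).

λ = 0.0246 V⁻¹

With V_GS fixed, I_D ∝ (1 + λ V_DS) in saturation, so I_D2/I_D1 = (1 + λ V_DS2)/(1 + λ V_DS1).
0.571/0.543 = 1.052 = (1 + 4.6 λ)/(1 + 2.38 λ).
Solving: λ (I_D1 V_DS2 − I_D2 V_DS1) = I_D2 − I_D1, so λ = (0.571 − 0.543) / (0.543 × 4.6 − 0.571 × 2.38) = 0.028 / 1.14 = 0.0246 V⁻¹.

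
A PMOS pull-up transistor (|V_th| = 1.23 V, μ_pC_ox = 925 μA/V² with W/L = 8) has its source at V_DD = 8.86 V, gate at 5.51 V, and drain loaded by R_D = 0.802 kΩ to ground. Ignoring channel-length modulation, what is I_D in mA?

V_SG = V_DD − V_G = 8.86 − 5.51 = 3.35 V, so V_ov = 3.35 − 1.23 = 2.12 V.
k_p = μ_pC_ox · (W/L) = 7.4 mA/V².
Assume saturation: I_D = ½ k_p V_ov² = 0.5 × 7.4 × 2.12² = 16.6 mA, giving V_SD = V_DD − I_D R_D = 8.86 − 16.6 × 0.802 = -4.48 V.
But -4.48 V < V_ov = 2.12 V, so the device is actually in triode.
In triode I_D = k_p[V_ov V_SD − ½ V_SD²] and I_D = (V_DD − V_SD)/R_D. Equating: 2.97 V_SD² − 13.58 V_SD + 8.86 = 0, giving V_SD = 0.788 V (the root below V_ov).
I_D = (8.86 − 0.788) / 0.802 = 10.1 mA.

I_D = 10.1 mA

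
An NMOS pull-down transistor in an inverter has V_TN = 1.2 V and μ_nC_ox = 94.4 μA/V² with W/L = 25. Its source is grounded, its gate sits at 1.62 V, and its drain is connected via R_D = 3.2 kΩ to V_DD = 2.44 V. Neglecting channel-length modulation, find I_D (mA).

I_D = 0.208 mA

V_GS = V_G = 1.62 V, so V_ov = 1.62 − 1.2 = 0.42 V.
k_n = μ_nC_ox · (W/L) = 2.36 mA/V².
Assume saturation: I_D = ½ k_n V_ov² = 0.5 × 2.36 × 0.42² = 0.208 mA, giving V_DS = V_DD − I_D R_D = 2.44 − 0.208 × 3.2 = 1.77 V.
V_DS = 1.77 V ≥ V_ov = 0.42 V, confirming saturation.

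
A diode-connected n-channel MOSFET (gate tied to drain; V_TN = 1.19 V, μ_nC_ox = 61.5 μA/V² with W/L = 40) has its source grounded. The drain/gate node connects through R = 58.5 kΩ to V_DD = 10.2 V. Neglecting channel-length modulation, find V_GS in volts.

V_GS = 1.54 V

With gate tied to drain, V_GS = V_DS ≥ V_GS − V_TN, so the device is in saturation.
k_n = μ_nC_ox · (W/L) = 2.46 mA/V².
KCL at the drain: ½ k_n (V_GS − V_TN)² = (V_DD − V_GS)/R.
Let x = V_GS − 1.19. Then 72 x² + x − 9.01 = 0, giving x = 0.347 V (positive root), so V_GS = 1.54 V.
I_D = (V_DD − V_GS)/R = (10.2 − 1.54) / 58.5 = 0.148 mA.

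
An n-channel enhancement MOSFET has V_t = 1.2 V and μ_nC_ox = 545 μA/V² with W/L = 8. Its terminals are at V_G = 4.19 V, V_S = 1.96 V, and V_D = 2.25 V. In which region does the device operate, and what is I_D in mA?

Triode; I_D = 1.12 mA

V_GS = V_G − V_S = 4.19 − 1.96 = 2.23 V; V_DS = V_D − V_S = 2.25 − 1.96 = 0.29 V.
k_n = μ_nC_ox · (W/L) = 4.36 mA/V².
V_ov = V_GS − V_t = 2.23 − 1.2 = 1.03 V.
Since V_DS = 0.29 V < V_ov = 1.03 V, the device is in the triode region.
I_D = k_n [V_ov · V_DS − ½ V_DS²] = 4.36 × [1.03 × 0.29 − 0.5 × 0.29²] = 1.12 mA.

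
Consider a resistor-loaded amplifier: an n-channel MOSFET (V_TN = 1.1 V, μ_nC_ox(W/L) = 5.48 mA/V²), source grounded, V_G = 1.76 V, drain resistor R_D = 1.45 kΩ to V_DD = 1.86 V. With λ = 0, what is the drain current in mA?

I_D = 1.01 mA

V_GS = V_G = 1.76 V, so V_ov = 1.76 − 1.1 = 0.66 V.
Assume saturation: I_D = ½ k_n V_ov² = 0.5 × 5.48 × 0.66² = 1.19 mA, giving V_DS = V_DD − I_D R_D = 1.86 − 1.19 × 1.45 = 0.129 V.
But 0.129 V < V_ov = 0.66 V, so the device is actually in triode.
In triode I_D = k_n[V_ov V_DS − ½ V_DS²] and I_D = (V_DD − V_DS)/R_D. Equating: 3.97 V_DS² − 6.244 V_DS + 1.86 = 0, giving V_DS = 0.399 V (the root below V_ov).
I_D = (1.86 − 0.399) / 1.45 = 1.01 mA.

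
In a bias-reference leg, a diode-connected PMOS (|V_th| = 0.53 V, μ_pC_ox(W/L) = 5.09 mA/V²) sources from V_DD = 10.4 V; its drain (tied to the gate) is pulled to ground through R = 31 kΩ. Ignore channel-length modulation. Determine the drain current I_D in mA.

With gate tied to drain, V_SG = V_SD ≥ V_SG − |V_th|, so the device is in saturation.
KCL at the drain: ½ k_p (V_SG − |V_th|)² = (V_DD − V_SG)/R.
Let x = V_SG − 0.53. Then 78.9 x² + x − 9.87 = 0, giving x = 0.347 V (positive root), so V_SG = 0.877 V.
I_D = (V_DD − V_SG)/R = (10.4 − 0.877) / 31 = 0.307 mA.

I_D = 0.307 mA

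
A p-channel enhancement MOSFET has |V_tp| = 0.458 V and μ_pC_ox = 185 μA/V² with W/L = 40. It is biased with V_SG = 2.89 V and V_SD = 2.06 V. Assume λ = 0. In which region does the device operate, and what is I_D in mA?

k_p = μ_pC_ox · (W/L) = 7.4 mA/V².
V_ov = V_SG − |V_tp| = 2.89 − 0.458 = 2.43 V.
Since V_SD = 2.06 V < V_ov = 2.43 V, the device is in the triode region.
I_D = k_p [V_ov · V_SD − ½ V_SD²] = 7.4 × [2.43 × 2.06 − 0.5 × 2.06²] = 21.4 mA.

Triode; I_D = 21.4 mA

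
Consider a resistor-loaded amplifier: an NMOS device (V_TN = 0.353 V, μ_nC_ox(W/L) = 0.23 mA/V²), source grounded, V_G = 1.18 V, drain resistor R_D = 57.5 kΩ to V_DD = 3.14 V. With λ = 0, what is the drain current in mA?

I_D = 0.0490 mA

V_GS = V_G = 1.18 V, so V_ov = 1.18 − 0.353 = 0.827 V.
Assume saturation: I_D = ½ k_n V_ov² = 0.5 × 0.23 × 0.827² = 0.0787 mA, giving V_DS = V_DD − I_D R_D = 3.14 − 0.0787 × 57.5 = -1.38 V.
But -1.38 V < V_ov = 0.827 V, so the device is actually in triode.
In triode I_D = k_n[V_ov V_DS − ½ V_DS²] and I_D = (V_DD − V_DS)/R_D. Equating: 6.61 V_DS² − 11.94 V_DS + 3.14 = 0, giving V_DS = 0.32 V (the root below V_ov).
I_D = (3.14 − 0.32) / 57.5 = 0.049 mA.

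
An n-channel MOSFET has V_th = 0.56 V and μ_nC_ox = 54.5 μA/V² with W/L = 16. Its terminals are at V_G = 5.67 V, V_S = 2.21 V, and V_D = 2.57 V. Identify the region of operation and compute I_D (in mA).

V_GS = V_G − V_S = 5.67 − 2.21 = 3.46 V; V_DS = V_D − V_S = 2.57 − 2.21 = 0.36 V.
k_n = μ_nC_ox · (W/L) = 0.872 mA/V².
V_ov = V_GS − V_th = 3.46 − 0.56 = 2.9 V.
Since V_DS = 0.36 V < V_ov = 2.9 V, the device is in the triode region.
I_D = k_n [V_ov · V_DS − ½ V_DS²] = 0.872 × [2.9 × 0.36 − 0.5 × 0.36²] = 0.854 mA.

Triode; I_D = 0.854 mA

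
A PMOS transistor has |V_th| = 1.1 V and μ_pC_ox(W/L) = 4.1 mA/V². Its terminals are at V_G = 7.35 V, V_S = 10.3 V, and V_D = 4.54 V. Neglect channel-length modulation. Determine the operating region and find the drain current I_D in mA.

V_SG = V_S − V_G = 10.3 − 7.35 = 2.95 V; V_SD = V_S − V_D = 10.3 − 4.54 = 5.76 V.
V_ov = V_SG − |V_th| = 2.95 − 1.1 = 1.85 V.
Since V_SD = 5.76 V ≥ V_ov = 1.85 V, the device is in saturation.
I_D = ½ k_p V_ov² = 0.5 × 4.1 × 1.85² = 7.02 mA.

Saturation; I_D = 7.02 mA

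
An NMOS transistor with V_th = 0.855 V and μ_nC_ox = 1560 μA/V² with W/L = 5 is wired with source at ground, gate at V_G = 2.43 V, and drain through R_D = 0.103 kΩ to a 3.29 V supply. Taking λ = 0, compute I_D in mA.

I_D = 9.67 mA

V_GS = V_G = 2.43 V, so V_ov = 2.43 − 0.855 = 1.58 V.
k_n = μ_nC_ox · (W/L) = 7.8 mA/V².
Assume saturation: I_D = ½ k_n V_ov² = 0.5 × 7.8 × 1.58² = 9.67 mA, giving V_DS = V_DD − I_D R_D = 3.29 − 9.67 × 0.103 = 2.29 V.
V_DS = 2.29 V ≥ V_ov = 1.58 V, confirming saturation.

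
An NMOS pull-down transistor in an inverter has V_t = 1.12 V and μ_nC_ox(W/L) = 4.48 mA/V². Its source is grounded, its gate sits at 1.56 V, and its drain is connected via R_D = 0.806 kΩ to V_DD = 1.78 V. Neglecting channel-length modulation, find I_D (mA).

V_GS = V_G = 1.56 V, so V_ov = 1.56 − 1.12 = 0.44 V.
Assume saturation: I_D = ½ k_n V_ov² = 0.5 × 4.48 × 0.44² = 0.434 mA, giving V_DS = V_DD − I_D R_D = 1.78 − 0.434 × 0.806 = 1.43 V.
V_DS = 1.43 V ≥ V_ov = 0.44 V, confirming saturation.

I_D = 0.434 mA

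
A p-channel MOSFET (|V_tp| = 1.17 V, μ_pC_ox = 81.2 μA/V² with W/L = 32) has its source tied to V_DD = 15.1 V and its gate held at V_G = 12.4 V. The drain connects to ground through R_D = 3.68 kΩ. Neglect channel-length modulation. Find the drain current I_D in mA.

V_SG = V_DD − V_G = 15.1 − 12.4 = 2.7 V, so V_ov = 2.7 − 1.17 = 1.53 V.
k_p = μ_pC_ox · (W/L) = 2.598 mA/V².
Assume saturation: I_D = ½ k_p V_ov² = 0.5 × 2.598 × 1.53² = 3.04 mA, giving V_SD = V_DD − I_D R_D = 15.1 − 3.04 × 3.68 = 3.91 V.
V_SD = 3.91 V ≥ V_ov = 1.53 V, confirming saturation.

I_D = 3.04 mA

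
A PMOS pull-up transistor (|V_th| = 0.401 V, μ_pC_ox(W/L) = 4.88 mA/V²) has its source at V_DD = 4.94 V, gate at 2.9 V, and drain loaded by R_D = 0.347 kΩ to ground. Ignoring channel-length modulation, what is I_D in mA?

I_D = 6.55 mA

V_SG = V_DD − V_G = 4.94 − 2.9 = 2.04 V, so V_ov = 2.04 − 0.401 = 1.64 V.
Assume saturation: I_D = ½ k_p V_ov² = 0.5 × 4.88 × 1.64² = 6.55 mA, giving V_SD = V_DD − I_D R_D = 4.94 − 6.55 × 0.347 = 2.67 V.
V_SD = 2.67 V ≥ V_ov = 1.64 V, confirming saturation.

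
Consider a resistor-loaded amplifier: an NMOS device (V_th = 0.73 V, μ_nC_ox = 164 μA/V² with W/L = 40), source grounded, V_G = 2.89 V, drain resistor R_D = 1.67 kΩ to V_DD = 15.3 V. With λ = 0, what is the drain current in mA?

I_D = 8.72 mA

V_GS = V_G = 2.89 V, so V_ov = 2.89 − 0.73 = 2.16 V.
k_n = μ_nC_ox · (W/L) = 6.56 mA/V².
Assume saturation: I_D = ½ k_n V_ov² = 0.5 × 6.56 × 2.16² = 15.3 mA, giving V_DS = V_DD − I_D R_D = 15.3 − 15.3 × 1.67 = -10.3 V.
But -10.3 V < V_ov = 2.16 V, so the device is actually in triode.
In triode I_D = k_n[V_ov V_DS − ½ V_DS²] and I_D = (V_DD − V_DS)/R_D. Equating: 5.48 V_DS² − 24.66 V_DS + 15.3 = 0, giving V_DS = 0.743 V (the root below V_ov).
I_D = (15.3 − 0.743) / 1.67 = 8.72 mA.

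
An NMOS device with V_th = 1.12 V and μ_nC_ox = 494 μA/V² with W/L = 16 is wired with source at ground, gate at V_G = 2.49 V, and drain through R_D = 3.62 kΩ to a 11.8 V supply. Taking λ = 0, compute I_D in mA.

V_GS = V_G = 2.49 V, so V_ov = 2.49 − 1.12 = 1.37 V.
k_n = μ_nC_ox · (W/L) = 7.904 mA/V².
Assume saturation: I_D = ½ k_n V_ov² = 0.5 × 7.904 × 1.37² = 7.42 mA, giving V_DS = V_DD − I_D R_D = 11.8 − 7.42 × 3.62 = -15.1 V.
But -15.1 V < V_ov = 1.37 V, so the device is actually in triode.
In triode I_D = k_n[V_ov V_DS − ½ V_DS²] and I_D = (V_DD − V_DS)/R_D. Equating: 14.3 V_DS² − 40.2 V_DS + 11.8 = 0, giving V_DS = 0.333 V (the root below V_ov).
I_D = (11.8 − 0.333) / 3.62 = 3.17 mA.

I_D = 3.17 mA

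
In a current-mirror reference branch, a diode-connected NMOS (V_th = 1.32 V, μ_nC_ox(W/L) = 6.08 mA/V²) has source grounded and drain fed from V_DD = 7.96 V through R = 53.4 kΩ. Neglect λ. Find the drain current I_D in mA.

I_D = 0.121 mA

With gate tied to drain, V_GS = V_DS ≥ V_GS − V_th, so the device is in saturation.
KCL at the drain: ½ k_n (V_GS − V_th)² = (V_DD − V_GS)/R.
Let x = V_GS − 1.32. Then 162 x² + x − 6.64 = 0, giving x = 0.199 V (positive root), so V_GS = 1.52 V.
I_D = (V_DD − V_GS)/R = (7.96 − 1.52) / 53.4 = 0.121 mA.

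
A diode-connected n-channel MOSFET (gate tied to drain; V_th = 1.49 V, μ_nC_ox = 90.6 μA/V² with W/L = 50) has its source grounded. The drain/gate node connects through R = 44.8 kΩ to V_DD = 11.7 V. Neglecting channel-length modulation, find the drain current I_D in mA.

I_D = 0.221 mA

With gate tied to drain, V_GS = V_DS ≥ V_GS − V_th, so the device is in saturation.
k_n = μ_nC_ox · (W/L) = 4.53 mA/V².
KCL at the drain: ½ k_n (V_GS − V_th)² = (V_DD − V_GS)/R.
Let x = V_GS − 1.49. Then 101 x² + x − 10.21 = 0, giving x = 0.312 V (positive root), so V_GS = 1.8 V.
I_D = (V_DD − V_GS)/R = (11.7 − 1.8) / 44.8 = 0.221 mA.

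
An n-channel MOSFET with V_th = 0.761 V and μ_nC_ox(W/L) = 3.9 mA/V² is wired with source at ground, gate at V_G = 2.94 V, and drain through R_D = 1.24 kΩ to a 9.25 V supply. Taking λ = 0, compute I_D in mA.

I_D = 6.64 mA

V_GS = V_G = 2.94 V, so V_ov = 2.94 − 0.761 = 2.18 V.
Assume saturation: I_D = ½ k_n V_ov² = 0.5 × 3.9 × 2.18² = 9.26 mA, giving V_DS = V_DD − I_D R_D = 9.25 − 9.26 × 1.24 = -2.23 V.
But -2.23 V < V_ov = 2.18 V, so the device is actually in triode.
In triode I_D = k_n[V_ov V_DS − ½ V_DS²] and I_D = (V_DD − V_DS)/R_D. Equating: 2.42 V_DS² − 11.54 V_DS + 9.25 = 0, giving V_DS = 1.02 V (the root below V_ov).
I_D = (9.25 − 1.02) / 1.24 = 6.64 mA.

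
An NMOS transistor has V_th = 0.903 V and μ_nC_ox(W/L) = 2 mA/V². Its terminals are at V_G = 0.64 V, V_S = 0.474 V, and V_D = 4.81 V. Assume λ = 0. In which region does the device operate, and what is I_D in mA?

Cutoff; I_D = 0 mA

V_GS = V_G − V_S = 0.64 − 0.474 = 0.166 V; V_DS = V_D − V_S = 4.81 − 0.474 = 4.34 V.
V_GS = 0.166 V < V_th = 0.903 V, so the transistor is in cutoff.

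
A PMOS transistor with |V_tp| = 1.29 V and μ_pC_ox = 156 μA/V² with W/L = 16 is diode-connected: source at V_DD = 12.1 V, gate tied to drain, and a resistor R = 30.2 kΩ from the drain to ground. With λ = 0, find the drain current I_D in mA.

With gate tied to drain, V_SG = V_SD ≥ V_SG − |V_tp|, so the device is in saturation.
k_p = μ_pC_ox · (W/L) = 2.496 mA/V².
KCL at the drain: ½ k_p (V_SG − |V_tp|)² = (V_DD − V_SG)/R.
Let x = V_SG − 1.29. Then 37.7 x² + x − 10.81 = 0, giving x = 0.522 V (positive root), so V_SG = 1.81 V.
I_D = (V_DD − V_SG)/R = (12.1 − 1.81) / 30.2 = 0.341 mA.

I_D = 0.341 mA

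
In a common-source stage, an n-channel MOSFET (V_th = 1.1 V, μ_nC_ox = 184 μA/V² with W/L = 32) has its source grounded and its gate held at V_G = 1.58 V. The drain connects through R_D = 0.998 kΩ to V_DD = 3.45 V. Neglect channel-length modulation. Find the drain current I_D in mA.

I_D = 0.678 mA

V_GS = V_G = 1.58 V, so V_ov = 1.58 − 1.1 = 0.48 V.
k_n = μ_nC_ox · (W/L) = 5.888 mA/V².
Assume saturation: I_D = ½ k_n V_ov² = 0.5 × 5.888 × 0.48² = 0.678 mA, giving V_DS = V_DD − I_D R_D = 3.45 − 0.678 × 0.998 = 2.77 V.
V_DS = 2.77 V ≥ V_ov = 0.48 V, confirming saturation.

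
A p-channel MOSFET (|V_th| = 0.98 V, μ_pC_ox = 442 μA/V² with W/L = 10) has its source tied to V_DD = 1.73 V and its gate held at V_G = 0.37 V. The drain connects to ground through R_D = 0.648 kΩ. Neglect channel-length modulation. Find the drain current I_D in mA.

I_D = 0.319 mA

V_SG = V_DD − V_G = 1.73 − 0.37 = 1.36 V, so V_ov = 1.36 − 0.98 = 0.38 V.
k_p = μ_pC_ox · (W/L) = 4.42 mA/V².
Assume saturation: I_D = ½ k_p V_ov² = 0.5 × 4.42 × 0.38² = 0.319 mA, giving V_SD = V_DD − I_D R_D = 1.73 − 0.319 × 0.648 = 1.52 V.
V_SD = 1.52 V ≥ V_ov = 0.38 V, confirming saturation.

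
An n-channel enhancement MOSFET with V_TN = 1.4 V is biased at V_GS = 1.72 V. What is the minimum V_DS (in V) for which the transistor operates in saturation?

V_DS,sat = 0.320 V

The boundary between triode and saturation is V_DS = V_GS − V_TN = V_ov.
V_ov = 1.72 − 1.4 = 0.32 V.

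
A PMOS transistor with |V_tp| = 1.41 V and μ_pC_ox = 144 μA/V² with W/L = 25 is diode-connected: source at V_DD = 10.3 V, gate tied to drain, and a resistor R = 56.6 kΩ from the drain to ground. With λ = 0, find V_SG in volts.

With gate tied to drain, V_SG = V_SD ≥ V_SG − |V_tp|, so the device is in saturation.
k_p = μ_pC_ox · (W/L) = 3.6 mA/V².
KCL at the drain: ½ k_p (V_SG − |V_tp|)² = (V_DD − V_SG)/R.
Let x = V_SG − 1.41. Then 102 x² + x − 8.89 = 0, giving x = 0.291 V (positive root), so V_SG = 1.7 V.
I_D = (V_DD − V_SG)/R = (10.3 − 1.7) / 56.6 = 0.152 mA.

V_SG = 1.70 V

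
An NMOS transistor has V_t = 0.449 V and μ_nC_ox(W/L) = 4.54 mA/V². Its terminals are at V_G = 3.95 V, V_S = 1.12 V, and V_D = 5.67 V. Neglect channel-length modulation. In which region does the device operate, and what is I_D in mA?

Saturation; I_D = 12.9 mA

V_GS = V_G − V_S = 3.95 − 1.12 = 2.83 V; V_DS = V_D − V_S = 5.67 − 1.12 = 4.55 V.
V_ov = V_GS − V_t = 2.83 − 0.449 = 2.38 V.
Since V_DS = 4.55 V ≥ V_ov = 2.38 V, the device is in saturation.
I_D = ½ k_n V_ov² = 0.5 × 4.54 × 2.38² = 12.9 mA.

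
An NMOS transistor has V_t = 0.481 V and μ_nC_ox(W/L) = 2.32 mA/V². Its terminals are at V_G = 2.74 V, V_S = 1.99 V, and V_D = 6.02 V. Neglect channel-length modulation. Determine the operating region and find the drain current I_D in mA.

Saturation; I_D = 0.0839 mA

V_GS = V_G − V_S = 2.74 − 1.99 = 0.75 V; V_DS = V_D − V_S = 6.02 − 1.99 = 4.03 V.
V_ov = V_GS − V_t = 0.75 − 0.481 = 0.269 V.
Since V_DS = 4.03 V ≥ V_ov = 0.269 V, the device is in saturation.
I_D = ½ k_n V_ov² = 0.5 × 2.32 × 0.269² = 0.0839 mA.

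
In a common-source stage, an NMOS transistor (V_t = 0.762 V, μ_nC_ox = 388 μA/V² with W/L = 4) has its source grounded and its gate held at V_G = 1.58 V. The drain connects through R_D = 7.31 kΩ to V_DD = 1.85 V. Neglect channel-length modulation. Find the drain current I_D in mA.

I_D = 0.225 mA

V_GS = V_G = 1.58 V, so V_ov = 1.58 − 0.762 = 0.818 V.
k_n = μ_nC_ox · (W/L) = 1.552 mA/V².
Assume saturation: I_D = ½ k_n V_ov² = 0.5 × 1.552 × 0.818² = 0.519 mA, giving V_DS = V_DD − I_D R_D = 1.85 − 0.519 × 7.31 = -1.95 V.
But -1.95 V < V_ov = 0.818 V, so the device is actually in triode.
In triode I_D = k_n[V_ov V_DS − ½ V_DS²] and I_D = (V_DD − V_DS)/R_D. Equating: 5.67 V_DS² − 10.28 V_DS + 1.85 = 0, giving V_DS = 0.203 V (the root below V_ov).
I_D = (1.85 − 0.203) / 7.31 = 0.225 mA.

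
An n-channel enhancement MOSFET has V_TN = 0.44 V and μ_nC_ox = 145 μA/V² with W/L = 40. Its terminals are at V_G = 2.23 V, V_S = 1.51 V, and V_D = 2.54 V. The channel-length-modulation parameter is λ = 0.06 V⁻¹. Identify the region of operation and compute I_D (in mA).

V_GS = V_G − V_S = 2.23 − 1.51 = 0.72 V; V_DS = V_D − V_S = 2.54 − 1.51 = 1.03 V.
k_n = μ_nC_ox · (W/L) = 5.8 mA/V².
V_ov = V_GS − V_TN = 0.72 − 0.44 = 0.28 V.
Since V_DS = 1.03 V ≥ V_ov = 0.28 V, the device is in saturation.
I_D = ½ k_n V_ov² (1 + λ V_DS) = 0.5 × 5.8 × 0.28² × (1 + 0.06 × 1.03) = 0.241 mA.

Saturation; I_D = 0.241 mA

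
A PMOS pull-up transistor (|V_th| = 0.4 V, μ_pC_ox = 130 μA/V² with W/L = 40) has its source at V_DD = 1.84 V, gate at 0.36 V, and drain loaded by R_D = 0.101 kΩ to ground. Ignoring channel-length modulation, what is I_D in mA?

V_SG = V_DD − V_G = 1.84 − 0.36 = 1.48 V, so V_ov = 1.48 − 0.4 = 1.08 V.
k_p = μ_pC_ox · (W/L) = 5.2 mA/V².
Assume saturation: I_D = ½ k_p V_ov² = 0.5 × 5.2 × 1.08² = 3.03 mA, giving V_SD = V_DD − I_D R_D = 1.84 − 3.03 × 0.101 = 1.53 V.
V_SD = 1.53 V ≥ V_ov = 1.08 V, confirming saturation.

I_D = 3.03 mA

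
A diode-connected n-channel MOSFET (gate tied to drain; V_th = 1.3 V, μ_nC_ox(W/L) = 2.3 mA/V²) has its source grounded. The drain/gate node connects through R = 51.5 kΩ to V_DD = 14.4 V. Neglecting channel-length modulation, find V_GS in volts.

V_GS = 1.76 V

With gate tied to drain, V_GS = V_DS ≥ V_GS − V_th, so the device is in saturation.
KCL at the drain: ½ k_n (V_GS − V_th)² = (V_DD − V_GS)/R.
Let x = V_GS − 1.3. Then 59.2 x² + x − 13.1 = 0, giving x = 0.462 V (positive root), so V_GS = 1.76 V.
I_D = (V_DD − V_GS)/R = (14.4 − 1.76) / 51.5 = 0.245 mA.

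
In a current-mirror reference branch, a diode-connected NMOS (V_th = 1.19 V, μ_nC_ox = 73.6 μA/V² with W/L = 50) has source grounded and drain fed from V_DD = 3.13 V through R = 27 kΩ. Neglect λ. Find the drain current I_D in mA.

With gate tied to drain, V_GS = V_DS ≥ V_GS − V_th, so the device is in saturation.
k_n = μ_nC_ox · (W/L) = 3.68 mA/V².
KCL at the drain: ½ k_n (V_GS − V_th)² = (V_DD − V_GS)/R.
Let x = V_GS − 1.19. Then 49.7 x² + x − 1.94 = 0, giving x = 0.188 V (positive root), so V_GS = 1.38 V.
I_D = (V_DD − V_GS)/R = (3.13 − 1.38) / 27 = 0.0649 mA.

I_D = 0.0649 mA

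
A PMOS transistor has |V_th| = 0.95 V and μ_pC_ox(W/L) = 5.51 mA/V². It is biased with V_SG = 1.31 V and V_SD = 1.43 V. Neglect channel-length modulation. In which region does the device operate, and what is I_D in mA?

Saturation; I_D = 0.357 mA

V_ov = V_SG − |V_th| = 1.31 − 0.95 = 0.36 V.
Since V_SD = 1.43 V ≥ V_ov = 0.36 V, the device is in saturation.
I_D = ½ k_p V_ov² = 0.5 × 5.51 × 0.36² = 0.357 mA.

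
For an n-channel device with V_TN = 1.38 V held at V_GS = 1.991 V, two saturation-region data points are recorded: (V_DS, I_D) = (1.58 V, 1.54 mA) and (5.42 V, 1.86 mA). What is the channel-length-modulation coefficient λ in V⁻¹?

λ = 0.0592 V⁻¹

With V_GS fixed, I_D ∝ (1 + λ V_DS) in saturation, so I_D2/I_D1 = (1 + λ V_DS2)/(1 + λ V_DS1).
1.86/1.54 = 1.208 = (1 + 5.42 λ)/(1 + 1.58 λ).
Solving: λ (I_D1 V_DS2 − I_D2 V_DS1) = I_D2 − I_D1, so λ = (1.86 − 1.54) / (1.54 × 5.42 − 1.86 × 1.58) = 0.32 / 5.41 = 0.0592 V⁻¹.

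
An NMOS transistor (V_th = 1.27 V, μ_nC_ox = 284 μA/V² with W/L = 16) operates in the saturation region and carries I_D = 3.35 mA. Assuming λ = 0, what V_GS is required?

V_GS = 2.48 V

k_n = μ_nC_ox · (W/L) = 4.544 mA/V².
In saturation I_D = ½ k_n (V_GS − V_th)², so V_GS − V_th = √(2 I_D / k_n) = √(2 × 3.35 / 4.544) = 1.21 V.
V_GS = 1.27 + 1.21 = 2.48 V.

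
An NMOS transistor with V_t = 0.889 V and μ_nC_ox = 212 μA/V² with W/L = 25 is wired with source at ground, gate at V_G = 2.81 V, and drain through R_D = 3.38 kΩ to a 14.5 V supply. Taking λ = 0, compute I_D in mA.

I_D = 4.15 mA

V_GS = V_G = 2.81 V, so V_ov = 2.81 − 0.889 = 1.92 V.
k_n = μ_nC_ox · (W/L) = 5.3 mA/V².
Assume saturation: I_D = ½ k_n V_ov² = 0.5 × 5.3 × 1.92² = 9.78 mA, giving V_DS = V_DD − I_D R_D = 14.5 − 9.78 × 3.38 = -18.6 V.
But -18.6 V < V_ov = 1.92 V, so the device is actually in triode.
In triode I_D = k_n[V_ov V_DS − ½ V_DS²] and I_D = (V_DD − V_DS)/R_D. Equating: 8.96 V_DS² − 35.41 V_DS + 14.5 = 0, giving V_DS = 0.464 V (the root below V_ov).
I_D = (14.5 − 0.464) / 3.38 = 4.15 mA.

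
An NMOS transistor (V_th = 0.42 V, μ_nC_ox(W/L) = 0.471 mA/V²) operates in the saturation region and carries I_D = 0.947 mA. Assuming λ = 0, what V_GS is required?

V_GS = 2.43 V

In saturation I_D = ½ k_n (V_GS − V_th)², so V_GS − V_th = √(2 I_D / k_n) = √(2 × 0.947 / 0.471) = 2.01 V.
V_GS = 0.42 + 2.01 = 2.43 V.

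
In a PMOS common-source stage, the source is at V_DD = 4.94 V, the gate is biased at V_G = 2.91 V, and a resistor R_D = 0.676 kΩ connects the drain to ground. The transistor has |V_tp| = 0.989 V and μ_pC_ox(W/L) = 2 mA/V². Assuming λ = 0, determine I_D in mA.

V_SG = V_DD − V_G = 4.94 − 2.91 = 2.03 V, so V_ov = 2.03 − 0.989 = 1.04 V.
Assume saturation: I_D = ½ k_p V_ov² = 0.5 × 2 × 1.04² = 1.08 mA, giving V_SD = V_DD − I_D R_D = 4.94 − 1.08 × 0.676 = 4.21 V.
V_SD = 4.21 V ≥ V_ov = 1.04 V, confirming saturation.

I_D = 1.08 mA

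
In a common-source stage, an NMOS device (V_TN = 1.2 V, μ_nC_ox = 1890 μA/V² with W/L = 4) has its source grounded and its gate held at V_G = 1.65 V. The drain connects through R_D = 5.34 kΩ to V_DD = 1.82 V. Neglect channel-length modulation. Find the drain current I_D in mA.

I_D = 0.321 mA

V_GS = V_G = 1.65 V, so V_ov = 1.65 − 1.2 = 0.45 V.
k_n = μ_nC_ox · (W/L) = 7.56 mA/V².
Assume saturation: I_D = ½ k_n V_ov² = 0.5 × 7.56 × 0.45² = 0.765 mA, giving V_DS = V_DD − I_D R_D = 1.82 − 0.765 × 5.34 = -2.27 V.
But -2.27 V < V_ov = 0.45 V, so the device is actually in triode.
In triode I_D = k_n[V_ov V_DS − ½ V_DS²] and I_D = (V_DD − V_DS)/R_D. Equating: 20.2 V_DS² − 19.17 V_DS + 1.82 = 0, giving V_DS = 0.107 V (the root below V_ov).
I_D = (1.82 − 0.107) / 5.34 = 0.321 mA.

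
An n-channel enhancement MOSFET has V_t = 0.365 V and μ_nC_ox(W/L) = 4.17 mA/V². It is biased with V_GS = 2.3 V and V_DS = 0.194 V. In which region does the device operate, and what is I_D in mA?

V_ov = V_GS − V_t = 2.3 − 0.365 = 1.93 V.
Since V_DS = 0.194 V < V_ov = 1.93 V, the device is in the triode region.
I_D = k_n [V_ov · V_DS − ½ V_DS²] = 4.17 × [1.93 × 0.194 − 0.5 × 0.194²] = 1.49 mA.

Triode; I_D = 1.49 mA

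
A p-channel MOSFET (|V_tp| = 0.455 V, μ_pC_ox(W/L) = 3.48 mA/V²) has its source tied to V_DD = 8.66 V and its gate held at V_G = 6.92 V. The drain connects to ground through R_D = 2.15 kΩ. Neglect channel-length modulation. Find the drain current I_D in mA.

V_SG = V_DD − V_G = 8.66 − 6.92 = 1.74 V, so V_ov = 1.74 − 0.455 = 1.29 V.
Assume saturation: I_D = ½ k_p V_ov² = 0.5 × 3.48 × 1.29² = 2.87 mA, giving V_SD = V_DD − I_D R_D = 8.66 − 2.87 × 2.15 = 2.48 V.
V_SD = 2.48 V ≥ V_ov = 1.29 V, confirming saturation.

I_D = 2.87 mA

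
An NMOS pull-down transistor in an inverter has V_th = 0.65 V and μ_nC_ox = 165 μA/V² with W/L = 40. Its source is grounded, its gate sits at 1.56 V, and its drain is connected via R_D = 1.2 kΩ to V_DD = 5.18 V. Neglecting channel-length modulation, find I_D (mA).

I_D = 2.73 mA

V_GS = V_G = 1.56 V, so V_ov = 1.56 − 0.65 = 0.91 V.
k_n = μ_nC_ox · (W/L) = 6.6 mA/V².
Assume saturation: I_D = ½ k_n V_ov² = 0.5 × 6.6 × 0.91² = 2.73 mA, giving V_DS = V_DD − I_D R_D = 5.18 − 2.73 × 1.2 = 1.9 V.
V_DS = 1.9 V ≥ V_ov = 0.91 V, confirming saturation.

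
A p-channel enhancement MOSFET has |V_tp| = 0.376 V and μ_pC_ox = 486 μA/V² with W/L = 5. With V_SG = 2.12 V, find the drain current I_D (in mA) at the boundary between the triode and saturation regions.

I_D = 3.70 mA

At the boundary V_SD = V_ov = V_SG − |V_tp| = 2.12 − 0.376 = 1.74 V.
k_p = μ_pC_ox · (W/L) = 2.43 mA/V².
I_D = ½ k_p V_ov² = 0.5 × 2.43 × 1.74² = 3.7 mA.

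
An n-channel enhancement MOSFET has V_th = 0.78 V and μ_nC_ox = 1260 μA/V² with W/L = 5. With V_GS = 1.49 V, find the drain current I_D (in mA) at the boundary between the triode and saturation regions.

I_D = 1.59 mA

At the boundary V_DS = V_ov = V_GS − V_th = 1.49 − 0.78 = 0.71 V.
k_n = μ_nC_ox · (W/L) = 6.3 mA/V².
I_D = ½ k_n V_ov² = 0.5 × 6.3 × 0.71² = 1.59 mA.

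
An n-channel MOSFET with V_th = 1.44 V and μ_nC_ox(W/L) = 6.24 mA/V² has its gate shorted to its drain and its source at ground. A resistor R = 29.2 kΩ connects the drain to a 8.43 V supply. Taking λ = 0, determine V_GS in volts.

V_GS = 1.71 V

With gate tied to drain, V_GS = V_DS ≥ V_GS − V_th, so the device is in saturation.
KCL at the drain: ½ k_n (V_GS − V_th)² = (V_DD − V_GS)/R.
Let x = V_GS − 1.44. Then 91.1 x² + x − 6.99 = 0, giving x = 0.272 V (positive root), so V_GS = 1.71 V.
I_D = (V_DD − V_GS)/R = (8.43 − 1.71) / 29.2 = 0.23 mA.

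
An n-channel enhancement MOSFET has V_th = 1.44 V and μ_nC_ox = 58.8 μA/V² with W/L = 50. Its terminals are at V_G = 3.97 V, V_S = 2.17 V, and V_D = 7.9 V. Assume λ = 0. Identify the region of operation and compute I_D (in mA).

V_GS = V_G − V_S = 3.97 − 2.17 = 1.8 V; V_DS = V_D − V_S = 7.9 − 2.17 = 5.73 V.
k_n = μ_nC_ox · (W/L) = 2.94 mA/V².
V_ov = V_GS − V_th = 1.8 − 1.44 = 0.36 V.
Since V_DS = 5.73 V ≥ V_ov = 0.36 V, the device is in saturation.
I_D = ½ k_n V_ov² = 0.5 × 2.94 × 0.36² = 0.191 mA.

Saturation; I_D = 0.191 mA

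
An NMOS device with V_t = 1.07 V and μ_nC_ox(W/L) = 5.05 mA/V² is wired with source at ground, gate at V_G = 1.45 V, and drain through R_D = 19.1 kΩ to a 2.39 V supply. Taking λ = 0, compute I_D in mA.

I_D = 0.121 mA

V_GS = V_G = 1.45 V, so V_ov = 1.45 − 1.07 = 0.38 V.
Assume saturation: I_D = ½ k_n V_ov² = 0.5 × 5.05 × 0.38² = 0.365 mA, giving V_DS = V_DD − I_D R_D = 2.39 − 0.365 × 19.1 = -4.57 V.
But -4.57 V < V_ov = 0.38 V, so the device is actually in triode.
In triode I_D = k_n[V_ov V_DS − ½ V_DS²] and I_D = (V_DD − V_DS)/R_D. Equating: 48.2 V_DS² − 37.65 V_DS + 2.39 = 0, giving V_DS = 0.0697 V (the root below V_ov).
I_D = (2.39 − 0.0697) / 19.1 = 0.121 mA.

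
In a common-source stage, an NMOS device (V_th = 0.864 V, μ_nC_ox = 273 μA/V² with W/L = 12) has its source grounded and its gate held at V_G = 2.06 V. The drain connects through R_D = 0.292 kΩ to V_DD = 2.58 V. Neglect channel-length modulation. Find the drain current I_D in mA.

V_GS = V_G = 2.06 V, so V_ov = 2.06 − 0.864 = 1.2 V.
k_n = μ_nC_ox · (W/L) = 3.276 mA/V².
Assume saturation: I_D = ½ k_n V_ov² = 0.5 × 3.276 × 1.2² = 2.34 mA, giving V_DS = V_DD − I_D R_D = 2.58 − 2.34 × 0.292 = 1.9 V.
V_DS = 1.9 V ≥ V_ov = 1.2 V, confirming saturation.

I_D = 2.34 mA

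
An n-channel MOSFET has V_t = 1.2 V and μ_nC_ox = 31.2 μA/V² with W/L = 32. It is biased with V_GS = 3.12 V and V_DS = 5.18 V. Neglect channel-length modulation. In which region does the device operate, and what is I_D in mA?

Saturation; I_D = 1.84 mA

k_n = μ_nC_ox · (W/L) = 0.9984 mA/V².
V_ov = V_GS − V_t = 3.12 − 1.2 = 1.92 V.
Since V_DS = 5.18 V ≥ V_ov = 1.92 V, the device is in saturation.
I_D = ½ k_n V_ov² = 0.5 × 0.9984 × 1.92² = 1.84 mA.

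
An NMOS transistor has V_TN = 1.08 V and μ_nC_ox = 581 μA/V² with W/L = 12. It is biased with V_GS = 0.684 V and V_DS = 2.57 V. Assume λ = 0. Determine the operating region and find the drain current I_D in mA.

V_GS = 0.684 V < V_TN = 1.08 V, so the transistor is in cutoff.

Cutoff; I_D = 0 mA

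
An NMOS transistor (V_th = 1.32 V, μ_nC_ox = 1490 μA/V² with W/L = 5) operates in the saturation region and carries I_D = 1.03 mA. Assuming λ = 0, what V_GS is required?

k_n = μ_nC_ox · (W/L) = 7.45 mA/V².
In saturation I_D = ½ k_n (V_GS − V_th)², so V_GS − V_th = √(2 I_D / k_n) = √(2 × 1.03 / 7.45) = 0.526 V.
V_GS = 1.32 + 0.526 = 1.85 V.

V_GS = 1.85 V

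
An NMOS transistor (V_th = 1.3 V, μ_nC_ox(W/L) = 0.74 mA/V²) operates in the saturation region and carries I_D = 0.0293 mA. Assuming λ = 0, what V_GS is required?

In saturation I_D = ½ k_n (V_GS − V_th)², so V_GS − V_th = √(2 I_D / k_n) = √(2 × 0.0293 / 0.74) = 0.281 V.
V_GS = 1.3 + 0.281 = 1.58 V.

V_GS = 1.58 V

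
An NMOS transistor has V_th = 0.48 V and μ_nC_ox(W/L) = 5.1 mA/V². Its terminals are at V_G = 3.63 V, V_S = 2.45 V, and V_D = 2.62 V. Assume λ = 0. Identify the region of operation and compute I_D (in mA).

Triode; I_D = 0.533 mA

V_GS = V_G − V_S = 3.63 − 2.45 = 1.18 V; V_DS = V_D − V_S = 2.62 − 2.45 = 0.17 V.
V_ov = V_GS − V_th = 1.18 − 0.48 = 0.7 V.
Since V_DS = 0.17 V < V_ov = 0.7 V, the device is in the triode region.
I_D = k_n [V_ov · V_DS − ½ V_DS²] = 5.1 × [0.7 × 0.17 − 0.5 × 0.17²] = 0.533 mA.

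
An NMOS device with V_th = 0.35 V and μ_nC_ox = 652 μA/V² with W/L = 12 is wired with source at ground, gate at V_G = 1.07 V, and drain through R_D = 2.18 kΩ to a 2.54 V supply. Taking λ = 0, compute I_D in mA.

V_GS = V_G = 1.07 V, so V_ov = 1.07 − 0.35 = 0.72 V.
k_n = μ_nC_ox · (W/L) = 7.824 mA/V².
Assume saturation: I_D = ½ k_n V_ov² = 0.5 × 7.824 × 0.72² = 2.03 mA, giving V_DS = V_DD − I_D R_D = 2.54 − 2.03 × 2.18 = -1.88 V.
But -1.88 V < V_ov = 0.72 V, so the device is actually in triode.
In triode I_D = k_n[V_ov V_DS − ½ V_DS²] and I_D = (V_DD − V_DS)/R_D. Equating: 8.53 V_DS² − 13.28 V_DS + 2.54 = 0, giving V_DS = 0.223 V (the root below V_ov).
I_D = (2.54 − 0.223) / 2.18 = 1.06 mA.

I_D = 1.06 mA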